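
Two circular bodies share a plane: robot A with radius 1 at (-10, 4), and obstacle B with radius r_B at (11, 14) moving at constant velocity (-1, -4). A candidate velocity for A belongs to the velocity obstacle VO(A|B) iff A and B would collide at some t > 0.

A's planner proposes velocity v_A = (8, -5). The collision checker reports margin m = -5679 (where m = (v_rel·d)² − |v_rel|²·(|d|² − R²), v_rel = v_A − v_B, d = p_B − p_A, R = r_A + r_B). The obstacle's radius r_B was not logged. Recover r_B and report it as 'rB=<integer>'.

m = -5679
d = (21, 10);  v_rel = (9, -1),  |v_rel|² = 82
v_rel×d = (9)·(10) − (-1)·(21) = 111
since m = R²·82 − 111²:  R² = (12321 + -5679) / 82 = 81
R = √81 = 9  ⇒  r_B = 9 − 1 = 8

rB=8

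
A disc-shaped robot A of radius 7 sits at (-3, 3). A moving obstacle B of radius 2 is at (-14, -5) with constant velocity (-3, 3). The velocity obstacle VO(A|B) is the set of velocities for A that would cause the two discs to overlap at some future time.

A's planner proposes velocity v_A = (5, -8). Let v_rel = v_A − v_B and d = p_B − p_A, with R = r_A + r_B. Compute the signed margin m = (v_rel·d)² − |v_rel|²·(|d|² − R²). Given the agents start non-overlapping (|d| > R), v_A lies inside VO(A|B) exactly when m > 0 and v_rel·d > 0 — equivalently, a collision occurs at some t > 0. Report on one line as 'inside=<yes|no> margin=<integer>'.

d = (-11, -8),  |d|² = 185;  R = 7+2 = 9,  c = 185−9² = 104
v_rel = (8, -11),  |v_rel|² = 185;  v_rel·d = (8)·(-11) + (-11)·(-8) = 0
185·t² − 0·t + 104 = 0  ⇒  m = 0² − 185·104 = -19240
m = -19240 < 0,  v_rel·d = 0 = 0  ⇒  outside

inside=no margin=-19240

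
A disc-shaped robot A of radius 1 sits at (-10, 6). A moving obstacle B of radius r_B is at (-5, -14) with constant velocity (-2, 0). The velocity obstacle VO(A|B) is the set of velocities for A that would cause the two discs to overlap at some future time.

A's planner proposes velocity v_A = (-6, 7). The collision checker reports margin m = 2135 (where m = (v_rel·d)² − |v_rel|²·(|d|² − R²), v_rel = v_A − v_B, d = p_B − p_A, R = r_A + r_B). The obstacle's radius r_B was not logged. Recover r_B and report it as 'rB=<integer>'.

m = 2135
d = (5, -20);  v_rel = (-4, 7),  |v_rel|² = 65
v_rel×d = (-4)·(-20) − (7)·(5) = 45
since m = R²·65 − 45²:  R² = (2025 + 2135) / 65 = 64
R = √64 = 8  ⇒  r_B = 8 − 1 = 7

rB=7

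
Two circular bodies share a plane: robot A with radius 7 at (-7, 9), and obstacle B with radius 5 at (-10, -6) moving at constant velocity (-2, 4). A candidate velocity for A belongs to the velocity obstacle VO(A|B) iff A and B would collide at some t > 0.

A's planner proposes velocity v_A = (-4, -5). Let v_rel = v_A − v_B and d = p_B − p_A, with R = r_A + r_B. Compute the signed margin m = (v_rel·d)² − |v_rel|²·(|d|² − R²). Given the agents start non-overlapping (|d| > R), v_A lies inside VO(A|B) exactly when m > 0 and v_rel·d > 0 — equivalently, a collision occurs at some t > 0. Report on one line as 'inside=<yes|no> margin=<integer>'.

d = (-3, -15),  |d|² = 234;  R = 7+5 = 12,  c = 234−12² = 90
v_rel = (-2, -9),  |v_rel|² = 85;  v_rel·d = (-2)·(-3) + (-9)·(-15) = 141
85·t² − 282·t + 90 = 0  ⇒  m = 141² − 85·90 = 12231
m = 12231 > 0,  v_rel·d = 141 > 0  ⇒  inside

inside=yes margin=12231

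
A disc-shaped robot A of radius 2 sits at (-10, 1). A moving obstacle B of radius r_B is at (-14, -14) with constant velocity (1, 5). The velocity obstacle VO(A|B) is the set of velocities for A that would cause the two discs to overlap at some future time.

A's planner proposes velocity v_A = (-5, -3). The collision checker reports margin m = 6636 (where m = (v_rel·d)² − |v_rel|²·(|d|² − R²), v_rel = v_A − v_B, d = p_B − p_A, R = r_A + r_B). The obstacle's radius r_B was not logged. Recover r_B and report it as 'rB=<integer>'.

m = 6636
d = (-4, -15);  v_rel = (-6, -8),  |v_rel|² = 100
v_rel×d = (-6)·(-15) − (-8)·(-4) = 58
since m = R²·100 − 58²:  R² = (3364 + 6636) / 100 = 100
R = √100 = 10  ⇒  r_B = 10 − 2 = 8

rB=8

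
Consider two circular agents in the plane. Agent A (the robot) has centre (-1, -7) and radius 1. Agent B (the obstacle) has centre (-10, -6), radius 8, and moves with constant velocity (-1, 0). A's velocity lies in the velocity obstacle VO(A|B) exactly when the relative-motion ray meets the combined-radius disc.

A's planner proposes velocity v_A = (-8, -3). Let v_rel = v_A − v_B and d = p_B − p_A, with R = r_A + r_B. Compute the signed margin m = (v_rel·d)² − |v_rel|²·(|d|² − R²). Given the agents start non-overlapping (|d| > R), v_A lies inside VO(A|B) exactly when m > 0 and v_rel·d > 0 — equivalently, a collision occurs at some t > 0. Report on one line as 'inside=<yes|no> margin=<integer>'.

d = (-9, 1),  |d|² = 82;  R = 1+8 = 9,  c = 82−9² = 1
v_rel = (-7, -3),  |v_rel|² = 58;  v_rel·d = (-7)·(-9) + (-3)·(1) = 60
58·t² − 120·t + 1 = 0  ⇒  m = 60² − 58·1 = 3542
m = 3542 > 0,  v_rel·d = 60 > 0  ⇒  inside

inside=yes margin=3542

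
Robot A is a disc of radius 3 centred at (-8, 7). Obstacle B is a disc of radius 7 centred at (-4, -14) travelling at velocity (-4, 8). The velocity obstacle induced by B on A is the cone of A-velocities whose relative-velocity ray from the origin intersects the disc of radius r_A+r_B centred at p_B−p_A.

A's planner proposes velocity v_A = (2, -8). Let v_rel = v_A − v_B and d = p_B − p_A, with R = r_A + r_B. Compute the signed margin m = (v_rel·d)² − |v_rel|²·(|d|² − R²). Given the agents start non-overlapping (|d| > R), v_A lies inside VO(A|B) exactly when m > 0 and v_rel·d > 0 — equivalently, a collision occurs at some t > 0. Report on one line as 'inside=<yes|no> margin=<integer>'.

d = (4, -21),  |d|² = 457;  R = 3+7 = 10,  c = 457−10² = 357
v_rel = (6, -16),  |v_rel|² = 292;  v_rel·d = (6)·(4) + (-16)·(-21) = 360
292·t² − 720·t + 357 = 0  ⇒  m = 360² − 292·357 = 25356
m = 25356 > 0,  v_rel·d = 360 > 0  ⇒  inside

inside=yes margin=25356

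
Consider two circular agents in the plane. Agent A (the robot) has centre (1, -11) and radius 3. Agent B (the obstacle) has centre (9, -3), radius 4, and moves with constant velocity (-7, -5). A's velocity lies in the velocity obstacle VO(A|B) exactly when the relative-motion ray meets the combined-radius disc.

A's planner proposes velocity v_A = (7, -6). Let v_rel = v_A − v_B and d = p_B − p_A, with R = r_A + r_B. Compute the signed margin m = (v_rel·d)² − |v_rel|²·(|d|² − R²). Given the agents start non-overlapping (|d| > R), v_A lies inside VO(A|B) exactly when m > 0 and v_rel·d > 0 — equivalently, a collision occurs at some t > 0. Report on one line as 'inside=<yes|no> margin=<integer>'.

d = (8, 8),  |d|² = 128;  R = 3+4 = 7,  c = 128−7² = 79
v_rel = (14, -1),  |v_rel|² = 197;  v_rel·d = (14)·(8) + (-1)·(8) = 104
197·t² − 208·t + 79 = 0  ⇒  m = 104² − 197·79 = -4747
m = -4747 < 0,  v_rel·d = 104 > 0  ⇒  outside

inside=no margin=-4747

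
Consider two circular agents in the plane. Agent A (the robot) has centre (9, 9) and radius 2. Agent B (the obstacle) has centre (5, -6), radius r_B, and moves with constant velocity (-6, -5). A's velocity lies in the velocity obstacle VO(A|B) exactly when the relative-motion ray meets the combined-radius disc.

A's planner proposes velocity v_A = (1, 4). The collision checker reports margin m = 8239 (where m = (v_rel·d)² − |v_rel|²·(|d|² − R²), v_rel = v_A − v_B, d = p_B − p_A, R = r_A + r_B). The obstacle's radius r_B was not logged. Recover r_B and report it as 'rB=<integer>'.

m = 8239
d = (-4, -15);  v_rel = (7, 9),  |v_rel|² = 130
v_rel×d = (7)·(-15) − (9)·(-4) = -69
since m = R²·130 − (-69)²:  R² = (4761 + 8239) / 130 = 100
R = √100 = 10  ⇒  r_B = 10 − 2 = 8

rB=8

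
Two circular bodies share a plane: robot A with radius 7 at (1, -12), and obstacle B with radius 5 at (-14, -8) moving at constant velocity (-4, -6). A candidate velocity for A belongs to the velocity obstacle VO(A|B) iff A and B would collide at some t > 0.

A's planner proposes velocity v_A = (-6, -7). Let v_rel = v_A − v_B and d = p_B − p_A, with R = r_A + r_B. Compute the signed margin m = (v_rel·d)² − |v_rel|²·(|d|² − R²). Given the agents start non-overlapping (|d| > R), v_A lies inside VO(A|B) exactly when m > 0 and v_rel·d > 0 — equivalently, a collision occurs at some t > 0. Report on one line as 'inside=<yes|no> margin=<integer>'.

d = (-15, 4),  |d|² = 241;  R = 7+5 = 12,  c = 241−12² = 97
v_rel = (-2, -1),  |v_rel|² = 5;  v_rel·d = (-2)·(-15) + (-1)·(4) = 26
5·t² − 52·t + 97 = 0  ⇒  m = 26² − 5·97 = 191
m = 191 > 0,  v_rel·d = 26 > 0  ⇒  inside

inside=yes margin=191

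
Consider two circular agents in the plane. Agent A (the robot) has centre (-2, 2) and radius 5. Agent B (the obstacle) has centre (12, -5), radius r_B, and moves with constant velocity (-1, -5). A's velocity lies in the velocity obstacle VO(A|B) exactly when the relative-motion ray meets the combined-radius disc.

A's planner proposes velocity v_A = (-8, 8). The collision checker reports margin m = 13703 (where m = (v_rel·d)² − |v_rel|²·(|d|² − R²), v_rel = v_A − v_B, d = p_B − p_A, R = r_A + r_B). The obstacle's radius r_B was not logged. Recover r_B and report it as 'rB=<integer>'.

m = 13703
d = (14, -7);  v_rel = (-7, 13),  |v_rel|² = 218
v_rel×d = (-7)·(-7) − (13)·(14) = -133
since m = R²·218 − (-133)²:  R² = (17689 + 13703) / 218 = 144
R = √144 = 12  ⇒  r_B = 12 − 5 = 7

rB=7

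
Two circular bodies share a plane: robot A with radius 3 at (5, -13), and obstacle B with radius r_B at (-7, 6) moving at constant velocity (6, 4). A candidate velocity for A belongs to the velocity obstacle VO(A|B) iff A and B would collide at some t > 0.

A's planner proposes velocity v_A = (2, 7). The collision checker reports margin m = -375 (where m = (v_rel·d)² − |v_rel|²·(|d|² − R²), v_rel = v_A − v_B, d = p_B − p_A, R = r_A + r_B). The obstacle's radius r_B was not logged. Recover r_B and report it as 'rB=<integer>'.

m = -375
d = (-12, 19);  v_rel = (-4, 3),  |v_rel|² = 25
v_rel×d = (-4)·(19) − (3)·(-12) = -40
since m = R²·25 − (-40)²:  R² = (1600 + -375) / 25 = 49
R = √49 = 7  ⇒  r_B = 7 − 3 = 4

rB=4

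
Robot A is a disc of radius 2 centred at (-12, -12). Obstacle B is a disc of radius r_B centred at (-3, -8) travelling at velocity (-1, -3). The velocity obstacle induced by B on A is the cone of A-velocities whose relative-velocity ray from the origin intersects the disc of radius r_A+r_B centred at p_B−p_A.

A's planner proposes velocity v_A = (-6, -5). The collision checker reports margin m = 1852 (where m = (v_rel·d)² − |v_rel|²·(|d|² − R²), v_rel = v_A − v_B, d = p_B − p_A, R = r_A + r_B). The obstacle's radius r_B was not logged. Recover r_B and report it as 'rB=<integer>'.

m = 1852
d = (9, 4);  v_rel = (-5, -2),  |v_rel|² = 29
v_rel×d = (-5)·(4) − (-2)·(9) = -2
since m = R²·29 − (-2)²:  R² = (4 + 1852) / 29 = 64
R = √64 = 8  ⇒  r_B = 8 − 2 = 6

rB=6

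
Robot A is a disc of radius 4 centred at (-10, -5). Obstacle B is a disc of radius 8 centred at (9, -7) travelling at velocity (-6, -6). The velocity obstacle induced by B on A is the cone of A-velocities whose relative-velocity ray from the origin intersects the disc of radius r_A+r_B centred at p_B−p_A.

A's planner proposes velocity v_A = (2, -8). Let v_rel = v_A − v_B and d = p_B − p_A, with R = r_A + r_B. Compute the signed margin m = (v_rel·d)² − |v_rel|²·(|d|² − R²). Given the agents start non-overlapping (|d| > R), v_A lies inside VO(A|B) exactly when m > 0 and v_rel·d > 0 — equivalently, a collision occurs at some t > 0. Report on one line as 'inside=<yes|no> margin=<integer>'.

d = (19, -2),  |d|² = 365;  R = 4+8 = 12,  c = 365−12² = 221
v_rel = (8, -2),  |v_rel|² = 68;  v_rel·d = (8)·(19) + (-2)·(-2) = 156
68·t² − 312·t + 221 = 0  ⇒  m = 156² − 68·221 = 9308
m = 9308 > 0,  v_rel·d = 156 > 0  ⇒  inside

inside=yes margin=9308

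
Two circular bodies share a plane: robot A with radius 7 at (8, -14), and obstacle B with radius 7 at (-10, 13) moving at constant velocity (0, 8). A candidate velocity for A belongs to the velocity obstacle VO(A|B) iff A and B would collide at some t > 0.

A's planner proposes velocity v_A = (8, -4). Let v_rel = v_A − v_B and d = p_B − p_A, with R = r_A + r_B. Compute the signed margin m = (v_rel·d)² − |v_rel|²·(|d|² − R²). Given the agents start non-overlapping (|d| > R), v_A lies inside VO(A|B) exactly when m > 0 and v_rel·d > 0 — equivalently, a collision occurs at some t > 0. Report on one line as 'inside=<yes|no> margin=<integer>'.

d = (-18, 27),  |d|² = 1053;  R = 7+7 = 14,  c = 1053−14² = 857
v_rel = (8, -12),  |v_rel|² = 208;  v_rel·d = (8)·(-18) + (-12)·(27) = -468
208·t² + 936·t + 857 = 0  ⇒  m = (-468)² − 208·857 = 40768
m = 40768 > 0,  v_rel·d = -468 < 0  ⇒  outside

inside=no margin=40768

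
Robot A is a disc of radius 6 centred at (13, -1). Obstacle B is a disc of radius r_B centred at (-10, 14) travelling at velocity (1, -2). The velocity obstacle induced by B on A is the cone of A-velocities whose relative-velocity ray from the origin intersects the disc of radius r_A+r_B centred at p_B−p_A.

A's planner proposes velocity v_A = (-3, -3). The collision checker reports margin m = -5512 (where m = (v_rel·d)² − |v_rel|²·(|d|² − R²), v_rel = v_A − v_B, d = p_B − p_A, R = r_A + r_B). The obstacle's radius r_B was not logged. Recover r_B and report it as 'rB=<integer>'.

m = -5512
d = (-23, 15);  v_rel = (-4, -1),  |v_rel|² = 17
v_rel×d = (-4)·(15) − (-1)·(-23) = -83
since m = R²·17 − (-83)²:  R² = (6889 + -5512) / 17 = 81
R = √81 = 9  ⇒  r_B = 9 − 6 = 3

rB=3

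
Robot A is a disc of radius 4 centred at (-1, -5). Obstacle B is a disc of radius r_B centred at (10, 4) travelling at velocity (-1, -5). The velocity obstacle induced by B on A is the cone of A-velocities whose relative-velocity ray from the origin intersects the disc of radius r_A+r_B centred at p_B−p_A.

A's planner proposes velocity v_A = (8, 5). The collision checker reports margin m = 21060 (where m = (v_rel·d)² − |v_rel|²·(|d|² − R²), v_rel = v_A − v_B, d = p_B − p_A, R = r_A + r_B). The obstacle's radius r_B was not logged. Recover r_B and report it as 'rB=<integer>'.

m = 21060
d = (11, 9);  v_rel = (9, 10),  |v_rel|² = 181
v_rel×d = (9)·(9) − (10)·(11) = -29
since m = R²·181 − (-29)²:  R² = (841 + 21060) / 181 = 121
R = √121 = 11  ⇒  r_B = 11 − 4 = 7

rB=7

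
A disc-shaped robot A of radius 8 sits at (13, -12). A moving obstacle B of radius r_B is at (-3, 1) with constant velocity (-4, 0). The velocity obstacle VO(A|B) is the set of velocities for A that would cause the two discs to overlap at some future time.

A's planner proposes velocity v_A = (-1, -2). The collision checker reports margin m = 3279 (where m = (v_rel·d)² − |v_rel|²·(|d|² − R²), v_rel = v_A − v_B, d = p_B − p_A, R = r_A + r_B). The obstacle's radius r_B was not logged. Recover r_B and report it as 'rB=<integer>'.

m = 3279
d = (-16, 13);  v_rel = (3, -2),  |v_rel|² = 13
v_rel×d = (3)·(13) − (-2)·(-16) = 7
since m = R²·13 − 7²:  R² = (49 + 3279) / 13 = 256
R = √256 = 16  ⇒  r_B = 16 − 8 = 8

rB=8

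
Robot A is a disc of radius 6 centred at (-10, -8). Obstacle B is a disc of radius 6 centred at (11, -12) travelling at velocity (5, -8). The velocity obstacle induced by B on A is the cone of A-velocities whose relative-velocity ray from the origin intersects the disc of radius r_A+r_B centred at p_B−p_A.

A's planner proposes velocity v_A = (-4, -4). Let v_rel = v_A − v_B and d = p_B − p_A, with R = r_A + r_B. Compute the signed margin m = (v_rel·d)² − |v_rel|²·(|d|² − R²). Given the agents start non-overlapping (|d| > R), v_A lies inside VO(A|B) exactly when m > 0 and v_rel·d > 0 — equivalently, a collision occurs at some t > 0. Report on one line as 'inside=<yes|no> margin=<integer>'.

d = (21, -4),  |d|² = 457;  R = 6+6 = 12,  c = 457−12² = 313
v_rel = (-9, 4),  |v_rel|² = 97;  v_rel·d = (-9)·(21) + (4)·(-4) = -205
97·t² + 410·t + 313 = 0  ⇒  m = (-205)² − 97·313 = 11664
m = 11664 > 0,  v_rel·d = -205 < 0  ⇒  outside

inside=no margin=11664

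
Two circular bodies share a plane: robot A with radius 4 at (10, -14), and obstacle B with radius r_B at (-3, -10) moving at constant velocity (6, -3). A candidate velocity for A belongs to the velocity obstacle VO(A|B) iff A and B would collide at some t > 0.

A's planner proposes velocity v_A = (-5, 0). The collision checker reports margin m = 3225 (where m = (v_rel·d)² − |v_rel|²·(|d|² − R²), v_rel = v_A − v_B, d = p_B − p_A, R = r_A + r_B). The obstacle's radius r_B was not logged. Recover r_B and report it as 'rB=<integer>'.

m = 3225
d = (-13, 4);  v_rel = (-11, 3),  |v_rel|² = 130
v_rel×d = (-11)·(4) − (3)·(-13) = -5
since m = R²·130 − (-5)²:  R² = (25 + 3225) / 130 = 25
R = √25 = 5  ⇒  r_B = 5 − 4 = 1

rB=1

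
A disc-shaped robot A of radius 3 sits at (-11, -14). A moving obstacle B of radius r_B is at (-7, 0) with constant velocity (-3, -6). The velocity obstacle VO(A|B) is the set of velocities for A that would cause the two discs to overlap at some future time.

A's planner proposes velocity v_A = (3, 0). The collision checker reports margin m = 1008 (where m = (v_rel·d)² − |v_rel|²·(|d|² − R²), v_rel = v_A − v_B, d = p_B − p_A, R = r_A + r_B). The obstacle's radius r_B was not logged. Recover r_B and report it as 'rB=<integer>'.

m = 1008
d = (4, 14);  v_rel = (6, 6),  |v_rel|² = 72
v_rel×d = (6)·(14) − (6)·(4) = 60
since m = R²·72 − 60²:  R² = (3600 + 1008) / 72 = 64
R = √64 = 8  ⇒  r_B = 8 − 3 = 5

rB=5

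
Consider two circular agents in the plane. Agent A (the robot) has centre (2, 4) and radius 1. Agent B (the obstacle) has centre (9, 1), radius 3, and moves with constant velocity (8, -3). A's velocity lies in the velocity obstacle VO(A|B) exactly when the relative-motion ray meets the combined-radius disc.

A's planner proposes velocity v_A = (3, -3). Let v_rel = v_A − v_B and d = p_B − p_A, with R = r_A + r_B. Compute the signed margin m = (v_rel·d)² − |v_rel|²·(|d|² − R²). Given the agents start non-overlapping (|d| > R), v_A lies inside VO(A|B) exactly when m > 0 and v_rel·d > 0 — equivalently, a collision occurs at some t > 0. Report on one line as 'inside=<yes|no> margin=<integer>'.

d = (7, -3),  |d|² = 58;  R = 1+3 = 4,  c = 58−4² = 42
v_rel = (-5, 0),  |v_rel|² = 25;  v_rel·d = (-5)·(7) + (0)·(-3) = -35
25·t² + 70·t + 42 = 0  ⇒  m = (-35)² − 25·42 = 175
m = 175 > 0,  v_rel·d = -35 < 0  ⇒  outside

inside=no margin=175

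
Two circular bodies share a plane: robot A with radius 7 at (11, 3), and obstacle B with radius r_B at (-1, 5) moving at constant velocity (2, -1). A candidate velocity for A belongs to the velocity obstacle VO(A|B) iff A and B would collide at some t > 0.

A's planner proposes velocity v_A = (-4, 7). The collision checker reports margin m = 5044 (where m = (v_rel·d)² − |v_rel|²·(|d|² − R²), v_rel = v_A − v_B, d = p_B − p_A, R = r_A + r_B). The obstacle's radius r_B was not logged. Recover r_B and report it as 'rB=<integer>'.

m = 5044
d = (-12, 2);  v_rel = (-6, 8),  |v_rel|² = 100
v_rel×d = (-6)·(2) − (8)·(-12) = 84
since m = R²·100 − 84²:  R² = (7056 + 5044) / 100 = 121
R = √121 = 11  ⇒  r_B = 11 − 7 = 4

rB=4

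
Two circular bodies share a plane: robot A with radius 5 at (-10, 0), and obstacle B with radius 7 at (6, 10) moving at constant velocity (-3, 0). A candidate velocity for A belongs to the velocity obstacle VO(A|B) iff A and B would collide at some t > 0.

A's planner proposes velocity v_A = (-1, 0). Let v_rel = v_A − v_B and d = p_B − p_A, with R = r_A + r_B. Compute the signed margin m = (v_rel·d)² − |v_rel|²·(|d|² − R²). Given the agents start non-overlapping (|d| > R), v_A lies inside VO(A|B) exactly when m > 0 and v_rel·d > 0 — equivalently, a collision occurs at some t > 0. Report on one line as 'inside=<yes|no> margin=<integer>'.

d = (16, 10),  |d|² = 356;  R = 5+7 = 12,  c = 356−12² = 212
v_rel = (2, 0),  |v_rel|² = 4;  v_rel·d = (2)·(16) + (0)·(10) = 32
4·t² − 64·t + 212 = 0  ⇒  m = 32² − 4·212 = 176
m = 176 > 0,  v_rel·d = 32 > 0  ⇒  inside

inside=yes margin=176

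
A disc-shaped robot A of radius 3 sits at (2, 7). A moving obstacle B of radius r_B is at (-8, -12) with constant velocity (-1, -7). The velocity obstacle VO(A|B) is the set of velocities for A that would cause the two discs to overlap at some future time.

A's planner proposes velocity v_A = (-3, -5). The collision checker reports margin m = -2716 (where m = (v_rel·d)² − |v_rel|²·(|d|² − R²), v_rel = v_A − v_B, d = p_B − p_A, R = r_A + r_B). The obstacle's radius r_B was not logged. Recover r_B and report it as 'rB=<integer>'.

m = -2716
d = (-10, -19);  v_rel = (-2, 2),  |v_rel|² = 8
v_rel×d = (-2)·(-19) − (2)·(-10) = 58
since m = R²·8 − 58²:  R² = (3364 + -2716) / 8 = 81
R = √81 = 9  ⇒  r_B = 9 − 3 = 6

rB=6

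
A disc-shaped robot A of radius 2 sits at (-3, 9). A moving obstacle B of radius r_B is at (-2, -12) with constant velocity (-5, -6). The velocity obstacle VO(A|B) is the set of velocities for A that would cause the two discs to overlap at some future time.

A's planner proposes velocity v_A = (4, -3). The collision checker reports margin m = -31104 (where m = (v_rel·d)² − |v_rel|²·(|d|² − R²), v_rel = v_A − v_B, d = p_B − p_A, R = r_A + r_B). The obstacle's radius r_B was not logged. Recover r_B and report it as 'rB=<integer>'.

m = -31104
d = (1, -21);  v_rel = (9, 3),  |v_rel|² = 90
v_rel×d = (9)·(-21) − (3)·(1) = -192
since m = R²·90 − (-192)²:  R² = (36864 + -31104) / 90 = 64
R = √64 = 8  ⇒  r_B = 8 − 2 = 6

rB=6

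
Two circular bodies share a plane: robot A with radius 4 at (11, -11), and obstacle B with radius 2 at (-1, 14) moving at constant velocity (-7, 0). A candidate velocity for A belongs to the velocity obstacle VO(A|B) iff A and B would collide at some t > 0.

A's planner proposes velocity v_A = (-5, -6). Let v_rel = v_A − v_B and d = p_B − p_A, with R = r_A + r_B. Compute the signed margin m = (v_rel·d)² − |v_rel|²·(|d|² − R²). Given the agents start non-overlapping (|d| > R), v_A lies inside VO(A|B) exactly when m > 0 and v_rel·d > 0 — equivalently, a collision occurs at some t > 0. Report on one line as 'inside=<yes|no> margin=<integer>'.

d = (-12, 25),  |d|² = 769;  R = 4+2 = 6,  c = 769−6² = 733
v_rel = (2, -6),  |v_rel|² = 40;  v_rel·d = (2)·(-12) + (-6)·(25) = -174
40·t² + 348·t + 733 = 0  ⇒  m = (-174)² − 40·733 = 956
m = 956 > 0,  v_rel·d = -174 < 0  ⇒  outside

inside=no margin=956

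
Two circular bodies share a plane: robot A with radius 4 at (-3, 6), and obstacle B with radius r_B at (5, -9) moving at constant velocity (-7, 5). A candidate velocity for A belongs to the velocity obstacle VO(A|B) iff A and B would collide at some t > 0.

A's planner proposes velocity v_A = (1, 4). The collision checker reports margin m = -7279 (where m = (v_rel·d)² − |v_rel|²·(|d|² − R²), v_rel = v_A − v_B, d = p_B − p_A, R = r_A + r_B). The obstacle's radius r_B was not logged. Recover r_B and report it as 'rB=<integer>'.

m = -7279
d = (8, -15);  v_rel = (8, -1),  |v_rel|² = 65
v_rel×d = (8)·(-15) − (-1)·(8) = -112
since m = R²·65 − (-112)²:  R² = (12544 + -7279) / 65 = 81
R = √81 = 9  ⇒  r_B = 9 − 4 = 5

rB=5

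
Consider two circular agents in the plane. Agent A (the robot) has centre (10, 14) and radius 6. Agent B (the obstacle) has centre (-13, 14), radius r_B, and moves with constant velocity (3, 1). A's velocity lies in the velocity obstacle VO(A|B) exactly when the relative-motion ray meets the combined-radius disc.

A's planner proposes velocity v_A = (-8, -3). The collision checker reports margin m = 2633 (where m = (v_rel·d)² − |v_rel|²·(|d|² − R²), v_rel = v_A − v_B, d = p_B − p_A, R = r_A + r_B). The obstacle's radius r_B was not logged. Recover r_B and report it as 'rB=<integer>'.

m = 2633
d = (-23, 0);  v_rel = (-11, -4),  |v_rel|² = 137
v_rel×d = (-11)·(0) − (-4)·(-23) = -92
since m = R²·137 − (-92)²:  R² = (8464 + 2633) / 137 = 81
R = √81 = 9  ⇒  r_B = 9 − 6 = 3

rB=3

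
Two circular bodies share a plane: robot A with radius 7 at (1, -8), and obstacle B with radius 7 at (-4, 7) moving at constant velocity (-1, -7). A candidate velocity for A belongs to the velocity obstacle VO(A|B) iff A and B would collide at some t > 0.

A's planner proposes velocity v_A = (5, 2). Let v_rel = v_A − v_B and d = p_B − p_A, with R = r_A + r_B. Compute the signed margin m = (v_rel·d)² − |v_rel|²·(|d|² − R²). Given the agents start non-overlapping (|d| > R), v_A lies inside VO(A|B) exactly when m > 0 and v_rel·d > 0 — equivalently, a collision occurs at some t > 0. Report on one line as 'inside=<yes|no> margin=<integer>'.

d = (-5, 15),  |d|² = 250;  R = 7+7 = 14,  c = 250−14² = 54
v_rel = (6, 9),  |v_rel|² = 117;  v_rel·d = (6)·(-5) + (9)·(15) = 105
117·t² − 210·t + 54 = 0  ⇒  m = 105² − 117·54 = 4707
m = 4707 > 0,  v_rel·d = 105 > 0  ⇒  inside

inside=yes margin=4707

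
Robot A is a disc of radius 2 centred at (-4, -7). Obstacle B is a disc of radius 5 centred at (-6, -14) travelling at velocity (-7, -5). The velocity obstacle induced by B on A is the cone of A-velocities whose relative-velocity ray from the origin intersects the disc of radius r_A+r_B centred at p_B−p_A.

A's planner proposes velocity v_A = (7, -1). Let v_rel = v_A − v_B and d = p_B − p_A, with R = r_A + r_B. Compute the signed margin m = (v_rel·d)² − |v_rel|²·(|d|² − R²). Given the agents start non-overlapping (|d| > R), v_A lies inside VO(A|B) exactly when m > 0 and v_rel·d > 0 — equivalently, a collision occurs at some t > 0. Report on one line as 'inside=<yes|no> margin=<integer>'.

d = (-2, -7),  |d|² = 53;  R = 2+5 = 7,  c = 53−7² = 4
v_rel = (14, 4),  |v_rel|² = 212;  v_rel·d = (14)·(-2) + (4)·(-7) = -56
212·t² + 112·t + 4 = 0  ⇒  m = (-56)² − 212·4 = 2288
m = 2288 > 0,  v_rel·d = -56 < 0  ⇒  outside

inside=no margin=2288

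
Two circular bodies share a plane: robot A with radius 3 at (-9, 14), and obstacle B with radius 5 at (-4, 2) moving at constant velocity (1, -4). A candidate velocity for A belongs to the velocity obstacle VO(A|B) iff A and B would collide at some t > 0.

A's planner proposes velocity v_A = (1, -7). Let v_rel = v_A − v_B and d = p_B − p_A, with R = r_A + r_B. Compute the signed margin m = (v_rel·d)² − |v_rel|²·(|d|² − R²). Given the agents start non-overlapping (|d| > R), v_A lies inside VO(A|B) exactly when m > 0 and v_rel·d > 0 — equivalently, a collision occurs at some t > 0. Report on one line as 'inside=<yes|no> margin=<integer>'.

d = (5, -12),  |d|² = 169;  R = 3+5 = 8,  c = 169−8² = 105
v_rel = (0, -3),  |v_rel|² = 9;  v_rel·d = (0)·(5) + (-3)·(-12) = 36
9·t² − 72·t + 105 = 0  ⇒  m = 36² − 9·105 = 351
m = 351 > 0,  v_rel·d = 36 > 0  ⇒  inside

inside=yes margin=351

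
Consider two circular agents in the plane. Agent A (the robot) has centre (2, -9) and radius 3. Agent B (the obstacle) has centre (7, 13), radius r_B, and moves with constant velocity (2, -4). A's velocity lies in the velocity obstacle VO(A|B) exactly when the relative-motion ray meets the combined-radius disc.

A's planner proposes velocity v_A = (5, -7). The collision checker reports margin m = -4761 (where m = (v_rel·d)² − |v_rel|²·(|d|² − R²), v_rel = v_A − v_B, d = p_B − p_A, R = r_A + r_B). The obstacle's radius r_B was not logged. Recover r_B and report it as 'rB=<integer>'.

m = -4761
d = (5, 22);  v_rel = (3, -3),  |v_rel|² = 18
v_rel×d = (3)·(22) − (-3)·(5) = 81
since m = R²·18 − 81²:  R² = (6561 + -4761) / 18 = 100
R = √100 = 10  ⇒  r_B = 10 − 3 = 7

rB=7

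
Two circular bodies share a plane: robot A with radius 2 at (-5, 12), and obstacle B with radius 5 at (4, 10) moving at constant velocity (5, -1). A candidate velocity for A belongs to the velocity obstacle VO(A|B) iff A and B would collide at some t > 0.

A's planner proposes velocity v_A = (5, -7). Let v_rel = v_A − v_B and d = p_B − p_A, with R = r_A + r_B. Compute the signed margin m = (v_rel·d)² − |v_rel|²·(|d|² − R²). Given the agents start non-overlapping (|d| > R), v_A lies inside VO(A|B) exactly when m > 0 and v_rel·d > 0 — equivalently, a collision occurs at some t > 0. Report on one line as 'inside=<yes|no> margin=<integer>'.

d = (9, -2),  |d|² = 85;  R = 2+5 = 7,  c = 85−7² = 36
v_rel = (0, -6),  |v_rel|² = 36;  v_rel·d = (0)·(9) + (-6)·(-2) = 12
36·t² − 24·t + 36 = 0  ⇒  m = 12² − 36·36 = -1152
m = -1152 < 0,  v_rel·d = 12 > 0  ⇒  outside

inside=no margin=-1152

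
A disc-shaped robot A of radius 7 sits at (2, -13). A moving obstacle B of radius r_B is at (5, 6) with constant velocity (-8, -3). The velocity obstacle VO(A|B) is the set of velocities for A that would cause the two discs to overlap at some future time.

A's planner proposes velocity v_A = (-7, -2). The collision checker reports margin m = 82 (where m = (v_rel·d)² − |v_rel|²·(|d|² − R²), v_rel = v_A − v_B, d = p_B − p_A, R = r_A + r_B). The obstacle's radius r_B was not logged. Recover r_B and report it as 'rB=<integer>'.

m = 82
d = (3, 19);  v_rel = (1, 1),  |v_rel|² = 2
v_rel×d = (1)·(19) − (1)·(3) = 16
since m = R²·2 − 16²:  R² = (256 + 82) / 2 = 169
R = √169 = 13  ⇒  r_B = 13 − 7 = 6

rB=6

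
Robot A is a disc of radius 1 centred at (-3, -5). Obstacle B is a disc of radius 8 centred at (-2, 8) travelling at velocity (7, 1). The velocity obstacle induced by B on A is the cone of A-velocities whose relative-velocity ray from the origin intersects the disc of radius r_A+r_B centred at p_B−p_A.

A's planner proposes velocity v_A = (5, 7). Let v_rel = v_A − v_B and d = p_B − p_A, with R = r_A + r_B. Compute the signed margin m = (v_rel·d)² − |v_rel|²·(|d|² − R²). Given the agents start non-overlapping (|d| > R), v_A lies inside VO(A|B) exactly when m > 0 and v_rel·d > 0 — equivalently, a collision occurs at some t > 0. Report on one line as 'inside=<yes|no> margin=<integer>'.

d = (1, 13),  |d|² = 170;  R = 1+8 = 9,  c = 170−9² = 89
v_rel = (-2, 6),  |v_rel|² = 40;  v_rel·d = (-2)·(1) + (6)·(13) = 76
40·t² − 152·t + 89 = 0  ⇒  m = 76² − 40·89 = 2216
m = 2216 > 0,  v_rel·d = 76 > 0  ⇒  inside

inside=yes margin=2216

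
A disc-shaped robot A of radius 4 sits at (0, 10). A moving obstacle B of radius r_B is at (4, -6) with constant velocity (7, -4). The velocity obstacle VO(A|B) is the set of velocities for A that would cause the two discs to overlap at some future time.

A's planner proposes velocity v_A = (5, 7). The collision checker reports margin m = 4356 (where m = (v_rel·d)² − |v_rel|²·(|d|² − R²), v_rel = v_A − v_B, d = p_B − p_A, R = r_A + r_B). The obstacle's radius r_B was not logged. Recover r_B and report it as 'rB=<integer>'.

m = 4356
d = (4, -16);  v_rel = (-2, 11),  |v_rel|² = 125
v_rel×d = (-2)·(-16) − (11)·(4) = -12
since m = R²·125 − (-12)²:  R² = (144 + 4356) / 125 = 36
R = √36 = 6  ⇒  r_B = 6 − 4 = 2

rB=2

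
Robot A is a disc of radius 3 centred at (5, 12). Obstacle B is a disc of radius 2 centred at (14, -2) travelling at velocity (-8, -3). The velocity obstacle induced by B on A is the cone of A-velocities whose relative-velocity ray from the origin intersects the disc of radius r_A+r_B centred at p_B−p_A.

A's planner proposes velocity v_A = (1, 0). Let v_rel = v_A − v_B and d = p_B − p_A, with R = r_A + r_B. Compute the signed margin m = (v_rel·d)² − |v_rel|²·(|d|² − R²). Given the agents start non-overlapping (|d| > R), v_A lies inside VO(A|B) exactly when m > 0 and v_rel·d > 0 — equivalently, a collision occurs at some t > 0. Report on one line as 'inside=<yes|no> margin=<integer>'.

d = (9, -14),  |d|² = 277;  R = 3+2 = 5,  c = 277−5² = 252
v_rel = (9, 3),  |v_rel|² = 90;  v_rel·d = (9)·(9) + (3)·(-14) = 39
90·t² − 78·t + 252 = 0  ⇒  m = 39² − 90·252 = -21159
m = -21159 < 0,  v_rel·d = 39 > 0  ⇒  outside

inside=no margin=-21159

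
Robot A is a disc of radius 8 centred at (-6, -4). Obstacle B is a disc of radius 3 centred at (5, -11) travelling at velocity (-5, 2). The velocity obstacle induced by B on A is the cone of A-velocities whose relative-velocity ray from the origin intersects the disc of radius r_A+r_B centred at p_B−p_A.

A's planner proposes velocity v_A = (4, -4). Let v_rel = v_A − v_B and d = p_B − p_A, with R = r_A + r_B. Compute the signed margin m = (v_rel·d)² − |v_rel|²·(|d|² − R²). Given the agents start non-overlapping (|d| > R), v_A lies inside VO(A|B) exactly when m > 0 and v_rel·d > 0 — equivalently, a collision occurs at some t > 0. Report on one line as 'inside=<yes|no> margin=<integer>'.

d = (11, -7),  |d|² = 170;  R = 8+3 = 11,  c = 170−11² = 49
v_rel = (9, -6),  |v_rel|² = 117;  v_rel·d = (9)·(11) + (-6)·(-7) = 141
117·t² − 282·t + 49 = 0  ⇒  m = 141² − 117·49 = 14148
m = 14148 > 0,  v_rel·d = 141 > 0  ⇒  inside

inside=yes margin=14148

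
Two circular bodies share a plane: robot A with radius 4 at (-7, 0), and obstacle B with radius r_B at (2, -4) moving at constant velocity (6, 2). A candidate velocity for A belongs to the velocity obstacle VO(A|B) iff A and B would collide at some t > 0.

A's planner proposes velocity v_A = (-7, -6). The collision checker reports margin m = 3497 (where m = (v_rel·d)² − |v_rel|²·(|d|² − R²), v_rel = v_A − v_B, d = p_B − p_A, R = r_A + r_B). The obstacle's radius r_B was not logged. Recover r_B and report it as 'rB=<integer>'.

m = 3497
d = (9, -4);  v_rel = (-13, -8),  |v_rel|² = 233
v_rel×d = (-13)·(-4) − (-8)·(9) = 124
since m = R²·233 − 124²:  R² = (15376 + 3497) / 233 = 81
R = √81 = 9  ⇒  r_B = 9 − 4 = 5

rB=5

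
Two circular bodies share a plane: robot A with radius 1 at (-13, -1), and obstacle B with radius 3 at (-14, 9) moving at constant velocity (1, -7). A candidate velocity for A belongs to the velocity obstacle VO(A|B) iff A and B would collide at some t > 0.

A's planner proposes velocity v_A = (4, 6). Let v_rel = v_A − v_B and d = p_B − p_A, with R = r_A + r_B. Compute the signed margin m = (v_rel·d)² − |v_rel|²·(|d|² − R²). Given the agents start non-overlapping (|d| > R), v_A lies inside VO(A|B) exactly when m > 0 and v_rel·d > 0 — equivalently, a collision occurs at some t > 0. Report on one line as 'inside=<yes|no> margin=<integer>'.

d = (-1, 10),  |d|² = 101;  R = 1+3 = 4,  c = 101−4² = 85
v_rel = (3, 13),  |v_rel|² = 178;  v_rel·d = (3)·(-1) + (13)·(10) = 127
178·t² − 254·t + 85 = 0  ⇒  m = 127² − 178·85 = 999
m = 999 > 0,  v_rel·d = 127 > 0  ⇒  inside

inside=yes margin=999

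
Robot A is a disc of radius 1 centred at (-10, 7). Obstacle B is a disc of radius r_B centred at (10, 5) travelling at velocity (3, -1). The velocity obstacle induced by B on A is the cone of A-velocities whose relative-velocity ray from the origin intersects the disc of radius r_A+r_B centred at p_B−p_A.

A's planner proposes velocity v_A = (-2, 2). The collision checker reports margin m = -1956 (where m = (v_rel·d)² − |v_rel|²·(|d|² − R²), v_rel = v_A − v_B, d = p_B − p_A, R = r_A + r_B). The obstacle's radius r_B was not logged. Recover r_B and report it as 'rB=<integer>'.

m = -1956
d = (20, -2);  v_rel = (-5, 3),  |v_rel|² = 34
v_rel×d = (-5)·(-2) − (3)·(20) = -50
since m = R²·34 − (-50)²:  R² = (2500 + -1956) / 34 = 16
R = √16 = 4  ⇒  r_B = 4 − 1 = 3

rB=3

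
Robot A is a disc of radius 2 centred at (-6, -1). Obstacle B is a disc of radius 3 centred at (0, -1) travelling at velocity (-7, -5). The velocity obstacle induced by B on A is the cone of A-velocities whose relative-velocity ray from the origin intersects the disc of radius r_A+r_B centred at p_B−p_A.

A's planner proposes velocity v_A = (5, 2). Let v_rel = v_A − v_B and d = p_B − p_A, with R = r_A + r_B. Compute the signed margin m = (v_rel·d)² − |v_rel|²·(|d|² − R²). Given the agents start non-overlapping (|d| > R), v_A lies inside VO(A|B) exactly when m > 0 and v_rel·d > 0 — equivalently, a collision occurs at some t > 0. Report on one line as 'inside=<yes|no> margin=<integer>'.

d = (6, 0),  |d|² = 36;  R = 2+3 = 5,  c = 36−5² = 11
v_rel = (12, 7),  |v_rel|² = 193;  v_rel·d = (12)·(6) + (7)·(0) = 72
193·t² − 144·t + 11 = 0  ⇒  m = 72² − 193·11 = 3061
m = 3061 > 0,  v_rel·d = 72 > 0  ⇒  inside

inside=yes margin=3061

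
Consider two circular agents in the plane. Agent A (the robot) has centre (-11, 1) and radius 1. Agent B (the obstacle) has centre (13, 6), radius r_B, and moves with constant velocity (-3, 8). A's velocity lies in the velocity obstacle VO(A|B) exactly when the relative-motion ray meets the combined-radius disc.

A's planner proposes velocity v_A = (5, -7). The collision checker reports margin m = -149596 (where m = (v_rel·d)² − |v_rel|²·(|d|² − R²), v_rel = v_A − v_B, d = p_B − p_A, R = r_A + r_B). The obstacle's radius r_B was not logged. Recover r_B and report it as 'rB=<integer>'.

m = -149596
d = (24, 5);  v_rel = (8, -15),  |v_rel|² = 289
v_rel×d = (8)·(5) − (-15)·(24) = 400
since m = R²·289 − 400²:  R² = (160000 + -149596) / 289 = 36
R = √36 = 6  ⇒  r_B = 6 − 1 = 5

rB=5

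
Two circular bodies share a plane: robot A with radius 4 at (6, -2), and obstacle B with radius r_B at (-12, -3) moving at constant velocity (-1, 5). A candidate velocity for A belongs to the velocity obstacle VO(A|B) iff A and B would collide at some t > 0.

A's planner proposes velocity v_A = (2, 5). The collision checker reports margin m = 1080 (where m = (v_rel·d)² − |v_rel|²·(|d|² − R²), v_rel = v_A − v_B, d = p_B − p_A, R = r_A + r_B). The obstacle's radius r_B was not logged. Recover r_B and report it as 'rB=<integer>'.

m = 1080
d = (-18, -1);  v_rel = (3, 0),  |v_rel|² = 9
v_rel×d = (3)·(-1) − (0)·(-18) = -3
since m = R²·9 − (-3)²:  R² = (9 + 1080) / 9 = 121
R = √121 = 11  ⇒  r_B = 11 − 4 = 7

rB=7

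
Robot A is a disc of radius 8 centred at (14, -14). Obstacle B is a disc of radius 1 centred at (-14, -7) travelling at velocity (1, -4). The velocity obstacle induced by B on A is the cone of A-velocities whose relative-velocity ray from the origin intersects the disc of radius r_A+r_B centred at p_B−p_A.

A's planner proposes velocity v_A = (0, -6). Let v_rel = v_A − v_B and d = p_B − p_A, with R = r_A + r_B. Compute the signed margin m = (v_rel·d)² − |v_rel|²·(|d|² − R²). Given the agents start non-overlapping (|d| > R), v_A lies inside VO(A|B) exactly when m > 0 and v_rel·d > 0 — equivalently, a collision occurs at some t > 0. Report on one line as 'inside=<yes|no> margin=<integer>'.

d = (-28, 7),  |d|² = 833;  R = 8+1 = 9,  c = 833−9² = 752
v_rel = (-1, -2),  |v_rel|² = 5;  v_rel·d = (-1)·(-28) + (-2)·(7) = 14
5·t² − 28·t + 752 = 0  ⇒  m = 14² − 5·752 = -3564
m = -3564 < 0,  v_rel·d = 14 > 0  ⇒  outside

inside=no margin=-3564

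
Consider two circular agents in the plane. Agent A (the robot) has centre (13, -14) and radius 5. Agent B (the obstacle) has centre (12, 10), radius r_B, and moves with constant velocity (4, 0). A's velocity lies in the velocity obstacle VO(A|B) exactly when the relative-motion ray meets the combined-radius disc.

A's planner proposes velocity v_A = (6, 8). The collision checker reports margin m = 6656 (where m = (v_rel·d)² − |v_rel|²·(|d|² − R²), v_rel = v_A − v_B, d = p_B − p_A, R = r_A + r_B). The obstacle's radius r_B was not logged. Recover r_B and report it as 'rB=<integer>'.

m = 6656
d = (-1, 24);  v_rel = (2, 8),  |v_rel|² = 68
v_rel×d = (2)·(24) − (8)·(-1) = 56
since m = R²·68 − 56²:  R² = (3136 + 6656) / 68 = 144
R = √144 = 12  ⇒  r_B = 12 − 5 = 7

rB=7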